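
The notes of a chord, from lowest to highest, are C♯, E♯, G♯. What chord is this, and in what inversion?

C# major, root position

Reducing to letter names: C#, E#, G#. These stack in thirds as C#–E#–G# — a C# major triad.
With the root (C#) in the bass, the chord is in root position (figured bass 5/3).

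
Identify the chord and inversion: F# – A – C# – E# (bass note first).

F# minor-major seventh, root position

The pitch classes F#, A, C#, E# arrange in thirds as F#–A–C#–E#: an F# minor-major seventh chord.
With the root (F#) in the bass, the chord is in root position (figured bass 7).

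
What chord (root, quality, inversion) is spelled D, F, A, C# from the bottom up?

The pitch classes D, F, A, C# arrange in thirds as D–F–A–C#: a D minor-major seventh chord.
The lowest note is D, the root of the chord, so this is root position (figured bass 7).

D minor-major seventh, root position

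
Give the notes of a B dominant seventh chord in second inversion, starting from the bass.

F#, A, B, D#

Spelling B dominant seventh: B–D#–F#–A. In second inversion the fifth is bass, giving F#, A, B, D# from the bottom.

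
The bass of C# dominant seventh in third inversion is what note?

B

The seventh of C# dominant seventh (C#–E#–G#–B) is B; that is the bass in third inversion.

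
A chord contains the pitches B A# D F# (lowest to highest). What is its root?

B

Reordering B, A#, D, F# into stacked thirds gives B–D–F#–A#; the bottom of that stack, B, is the root.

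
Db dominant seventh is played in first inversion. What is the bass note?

F

The third of Db dominant seventh (Db–F–Ab–Cb) is F; that is the bass in first inversion.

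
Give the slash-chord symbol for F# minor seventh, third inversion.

Third inversion of F# minor seventh has the seventh (E) in the bass. As a slash chord: F#m7/E.

F#m7/E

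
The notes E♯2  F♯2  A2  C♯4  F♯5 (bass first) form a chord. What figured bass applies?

The notes E#, F#, A, C# stack in thirds as F#–A–C#–E# — an F# minor-major seventh chord. The bass E# is the seventh, so this is third inversion: figured 4/2.

4/2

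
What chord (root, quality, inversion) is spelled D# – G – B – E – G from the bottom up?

Reducing to letter names: D#, G, B, E. These stack in thirds as E–G–B–D# — an E minor-major seventh chord.
With the seventh (D#) in the bass, the chord is in third inversion (figured bass 4/2).

E minor-major seventh, third inversion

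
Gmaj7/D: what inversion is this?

second inversion

Gmaj7/D means G major seventh with D in the bass. D is the fifth of G major seventh (G–B–D–F#), so this is second inversion.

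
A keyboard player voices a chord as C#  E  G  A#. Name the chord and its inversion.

Reducing to letter names: C#, E, G, A#. These stack in thirds as A#–C#–E–G — an A# diminished seventh chord.
The lowest note is C#, the third of the chord, so this is first inversion (figured bass 6/5).

A# diminished seventh, first inversion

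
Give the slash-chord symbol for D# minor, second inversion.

Second inversion of D# minor has the fifth (A#) in the bass. As a slash chord: D#m/A#.

D#m/A#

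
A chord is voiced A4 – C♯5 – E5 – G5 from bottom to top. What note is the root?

A

Reordering A, C#, E, G into stacked thirds gives A–C#–E–G; the bottom of that stack, A, is the root.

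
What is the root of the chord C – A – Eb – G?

A

The distinct letter names are C, A, Eb, G. Arranged as a stack of thirds they read A–C–Eb–G, so A is the root (an A half-diminished seventh chord).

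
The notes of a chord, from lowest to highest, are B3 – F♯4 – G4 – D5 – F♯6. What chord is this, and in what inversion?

G major seventh, first inversion

Reducing to letter names: B, F#, G, D. These stack in thirds as G–B–D–F# — a G major seventh chord.
The lowest note is B, the third of the chord, so this is first inversion (figured bass 6/5).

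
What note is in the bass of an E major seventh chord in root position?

E major seventh is E–G#–B–D#. Root position places the root in the bass: E.

E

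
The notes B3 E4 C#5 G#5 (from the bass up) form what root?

Reordering B, E, C#, G# into stacked thirds gives C#–E–G#–B; the bottom of that stack, C#, is the root.

C#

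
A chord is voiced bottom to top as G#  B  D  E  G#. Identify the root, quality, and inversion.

Reducing to letter names: G#, B, D, E. These stack in thirds as E–G#–B–D — an E dominant seventh chord.
With the third (G#) in the bass, the chord is in first inversion (figured bass 6/5).

E dominant seventh, first inversion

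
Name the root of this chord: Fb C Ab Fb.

Fb

Fb, C, Ab are the tones of an Fb augmented triad (Fb–Ab–C), making Fb the root.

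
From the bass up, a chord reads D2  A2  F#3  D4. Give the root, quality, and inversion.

The pitch classes D, A, F# arrange in thirds as D–F#–A: a D major triad.
The lowest note is D, the root of the chord, so this is root position (figured bass 5/3).

D major, root position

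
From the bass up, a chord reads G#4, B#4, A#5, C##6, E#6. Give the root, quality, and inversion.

The distinct note names are G#, B#, A#, C##, E#. Stacked in thirds they read A#–C##–E#–G#–B#, which is a dominant ninth chord on A#.
The lowest note is G#, the seventh of the chord, so this is third inversion.

A# dominant ninth, third inversion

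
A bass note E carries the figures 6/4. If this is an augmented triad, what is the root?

Ab

The figures 6/4 mean the fifth of the chord is in the bass. If E is the fifth of an augmented triad, the root is Ab (chord tones Ab–C–E).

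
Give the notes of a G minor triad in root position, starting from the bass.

The chord tones are G–Bb–D. With the root (G) lowest for root position: G, Bb, D.

G, Bb, D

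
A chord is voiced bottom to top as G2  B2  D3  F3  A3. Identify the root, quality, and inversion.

The pitch classes G, B, D, F, A arrange in thirds as G–B–D–F–A: a G dominant ninth chord.
With the root (G) in the bass, the chord is in root position.

G dominant ninth, root position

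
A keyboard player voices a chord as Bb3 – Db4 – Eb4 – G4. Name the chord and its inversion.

The distinct note names are Bb, Db, Eb, G. Stacked in thirds they read Eb–G–Bb–Db, which is a dominant seventh chord on Eb.
The lowest note is Bb, the fifth of the chord, so this is second inversion (figured bass 4/3).

Eb dominant seventh, second inversion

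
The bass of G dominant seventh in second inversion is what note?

G dominant seventh is G–B–D–F. Second inversion places the fifth in the bass: D.

D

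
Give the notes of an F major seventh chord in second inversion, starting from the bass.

The chord tones are F–A–C–E. With the fifth (C) lowest for second inversion: C, E, F, A.

C, E, F, A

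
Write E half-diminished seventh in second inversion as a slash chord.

Eø7/Bb

Second inversion of E half-diminished seventh has the fifth (Bb) in the bass. As a slash chord: Eø7/Bb.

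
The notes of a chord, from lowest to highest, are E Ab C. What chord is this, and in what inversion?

Ab augmented, second inversion

The pitch classes E, Ab, C arrange in thirds as Ab–C–E: an Ab augmented triad.
With the fifth (E) in the bass, the chord is in second inversion (figured bass 6/4).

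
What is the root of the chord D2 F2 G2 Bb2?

Reordering D, F, G, Bb into stacked thirds gives G–Bb–D–F; the bottom of that stack, G, is the root.

G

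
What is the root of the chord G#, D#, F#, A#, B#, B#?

G#, D#, F#, A#, B# are the tones of a G# dominant ninth chord (G#–B#–D#–F#–A#), making G# the root.

G#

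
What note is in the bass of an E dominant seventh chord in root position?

E

E dominant seventh is E–G#–B–D. Root position places the root in the bass: E.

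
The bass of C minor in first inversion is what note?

In first inversion the third is lowest. For C minor (C–Eb–G) that is Eb.

Eb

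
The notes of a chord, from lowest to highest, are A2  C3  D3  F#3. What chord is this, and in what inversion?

D dominant seventh, second inversion

The distinct note names are A, C, D, F#. Stacked in thirds they read D–F#–A–C, which is a dominant seventh chord on D.
The lowest note is A, the fifth of the chord, so this is second inversion (figured bass 4/3).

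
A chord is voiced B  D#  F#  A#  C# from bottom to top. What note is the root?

B, D#, F#, A#, C# are the tones of a B major ninth chord (B–D#–F#–A#–C#), making B the root.

B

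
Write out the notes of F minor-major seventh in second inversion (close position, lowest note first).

C, E, F, Ab

Spelling F minor-major seventh: F–Ab–C–E. In second inversion the fifth is bass, giving C, E, F, Ab from the bottom.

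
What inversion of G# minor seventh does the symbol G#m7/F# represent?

G#m7/F# means G# minor seventh with F# in the bass. F# is the seventh of G# minor seventh (G#–B–D#–F#), so this is third inversion.

third inversion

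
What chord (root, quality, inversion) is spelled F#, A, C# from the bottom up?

The pitch classes F#, A, C# arrange in thirds as F#–A–C#: an F# minor triad.
With the root (F#) in the bass, the chord is in root position (figured bass 5/3).

F# minor, root position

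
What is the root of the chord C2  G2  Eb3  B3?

C

The distinct letter names are C, G, Eb, B. Arranged as a stack of thirds they read C–Eb–G–B, so C is the root (a C minor-major seventh chord).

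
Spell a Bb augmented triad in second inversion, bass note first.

Spelling Bb augmented: Bb–D–F#. In second inversion the fifth is bass, giving F#, Bb, D from the bottom.

F#, Bb, D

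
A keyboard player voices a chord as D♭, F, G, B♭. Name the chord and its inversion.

G half-diminished seventh, second inversion

The distinct note names are Db, F, G, Bb. Stacked in thirds they read G–Bb–Db–F, which is a half-diminished seventh chord on G.
With the fifth (Db) in the bass, the chord is in second inversion (figured bass 4/3).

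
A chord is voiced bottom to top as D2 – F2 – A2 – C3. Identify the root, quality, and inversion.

D minor seventh, root position

Reducing to letter names: D, F, A, C. These stack in thirds as D–F–A–C — a D minor seventh chord.
The lowest note is D, the root of the chord, so this is root position (figured bass 7).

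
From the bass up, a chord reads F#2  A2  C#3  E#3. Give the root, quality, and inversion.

F# minor-major seventh, root position

The pitch classes F#, A, C#, E# arrange in thirds as F#–A–C#–E#: an F# minor-major seventh chord.
With the root (F#) in the bass, the chord is in root position (figured bass 7).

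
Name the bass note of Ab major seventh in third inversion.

G

Ab major seventh is Ab–C–Eb–G. Third inversion places the seventh in the bass: G.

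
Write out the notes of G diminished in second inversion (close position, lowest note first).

Db, G, Bb

G diminished is G–Bb–Db. Second inversion puts the fifth (Db) in the bass, with the remaining tones above: Db, G, Bb.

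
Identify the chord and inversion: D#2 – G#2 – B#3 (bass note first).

G# major, second inversion

The distinct note names are D#, G#, B#. Stacked in thirds they read G#–B#–D#, which is a major triad on G#.
With the fifth (D#) in the bass, the chord is in second inversion (figured bass 6/4).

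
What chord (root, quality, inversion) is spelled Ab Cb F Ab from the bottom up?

F diminished, first inversion

The pitch classes Ab, Cb, F arrange in thirds as F–Ab–Cb: an F diminished triad.
Ab is the third of F diminished; third in the bass means first inversion (figured bass 6).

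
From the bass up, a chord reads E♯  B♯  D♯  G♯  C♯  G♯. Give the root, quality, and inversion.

Reducing to letter names: E#, B#, D#, G#, C#. These stack in thirds as C#–E#–G#–B#–D# — a C# major ninth chord.
The lowest note is E#, the third of the chord, so this is first inversion.

C# major ninth, first inversion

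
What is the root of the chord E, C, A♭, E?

The distinct letter names are E, C, Ab. Arranged as a stack of thirds they read Ab–C–E, so Ab is the root (an Ab augmented triad).

Ab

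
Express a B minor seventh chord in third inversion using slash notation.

Bm7/A

Third inversion of B minor seventh has the seventh (A) in the bass. As a slash chord: Bm7/A.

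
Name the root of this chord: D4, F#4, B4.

B

D, F#, B are the tones of a B minor triad (B–D–F#), making B the root.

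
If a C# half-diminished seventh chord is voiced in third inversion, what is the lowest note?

C# half-diminished seventh is C#–E–G–B. Third inversion places the seventh in the bass: B.

B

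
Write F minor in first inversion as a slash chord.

Fm/Ab

First inversion of F minor has the third (Ab) in the bass. As a slash chord: Fm/Ab.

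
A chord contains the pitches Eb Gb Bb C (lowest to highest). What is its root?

C

Eb, Gb, Bb, C are the tones of a C half-diminished seventh chord (C–Eb–Gb–Bb), making C the root.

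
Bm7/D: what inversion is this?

first inversion

Bm7/D means B minor seventh with D in the bass. D is the third of B minor seventh (B–D–F#–A), so this is first inversion.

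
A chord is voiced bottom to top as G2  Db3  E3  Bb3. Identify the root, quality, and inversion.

The pitch classes G, Db, E, Bb arrange in thirds as E–G–Bb–Db: an E diminished seventh chord.
With the third (G) in the bass, the chord is in first inversion (figured bass 6/5).

E diminished seventh, first inversion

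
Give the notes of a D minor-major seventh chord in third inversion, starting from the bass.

D minor-major seventh is D–F–A–C#. Third inversion puts the seventh (C#) in the bass, with the remaining tones above: C#, D, F, A.

C#, D, F, A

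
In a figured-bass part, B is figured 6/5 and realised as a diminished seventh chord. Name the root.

The figures 6/5 mean the third of the chord is in the bass. If B is the third of a diminished seventh chord, the root is G# (chord tones G#–B–D–F).

G#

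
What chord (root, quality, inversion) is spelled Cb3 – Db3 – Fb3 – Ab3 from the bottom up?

The pitch classes Cb, Db, Fb, Ab arrange in thirds as Db–Fb–Ab–Cb: a Db minor seventh chord.
The lowest note is Cb, the seventh of the chord, so this is third inversion (figured bass 4/2).

Db minor seventh, third inversion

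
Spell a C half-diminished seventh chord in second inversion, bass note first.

Gb, Bb, C, Eb

The chord tones are C–Eb–Gb–Bb. With the fifth (Gb) lowest for second inversion: Gb, Bb, C, Eb.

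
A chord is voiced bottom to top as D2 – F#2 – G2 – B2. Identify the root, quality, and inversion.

The pitch classes D, F#, G, B arrange in thirds as G–B–D–F#: a G major seventh chord.
D is the fifth of G major seventh; fifth in the bass means second inversion (figured bass 4/3).

G major seventh, second inversion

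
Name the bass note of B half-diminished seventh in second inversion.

F

B half-diminished seventh is B–D–F–A. Second inversion places the fifth in the bass: F.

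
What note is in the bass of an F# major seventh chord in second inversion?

C#

F# major seventh is F#–A#–C#–E#. Second inversion places the fifth in the bass: C#.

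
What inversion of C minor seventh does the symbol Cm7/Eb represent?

Cm7/Eb means C minor seventh with Eb in the bass. Eb is the third of C minor seventh (C–Eb–G–Bb), so this is first inversion.

first inversion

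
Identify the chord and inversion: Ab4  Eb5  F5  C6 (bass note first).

F minor seventh, first inversion

The pitch classes Ab, Eb, F, C arrange in thirds as F–Ab–C–Eb: an F minor seventh chord.
With the third (Ab) in the bass, the chord is in first inversion (figured bass 6/5).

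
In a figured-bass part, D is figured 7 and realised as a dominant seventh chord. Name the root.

D

The figures 7 mean the root of the chord is in the bass. If D is the root of a dominant seventh chord, the root is D (chord tones D–F#–A–C).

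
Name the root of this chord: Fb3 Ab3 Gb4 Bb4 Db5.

Fb, Ab, Gb, Bb, Db are the tones of a Gb dominant ninth chord (Gb–Bb–Db–Fb–Ab), making Gb the root.

Gb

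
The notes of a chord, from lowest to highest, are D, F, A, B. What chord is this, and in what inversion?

Reducing to letter names: D, F, A, B. These stack in thirds as B–D–F–A — a B half-diminished seventh chord.
The lowest note is D, the third of the chord, so this is first inversion (figured bass 6/5).

B half-diminished seventh, first inversion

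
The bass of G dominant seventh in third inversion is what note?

F

G dominant seventh is G–B–D–F. Third inversion places the seventh in the bass: F.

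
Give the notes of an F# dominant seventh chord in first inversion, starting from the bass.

F# dominant seventh is F#–A#–C#–E. First inversion puts the third (A#) in the bass, with the remaining tones above: A#, C#, E, F#.

A#, C#, E, F#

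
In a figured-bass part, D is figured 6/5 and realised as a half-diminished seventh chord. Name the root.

The figures 6/5 mean the third of the chord is in the bass. If D is the third of a half-diminished seventh chord, the root is B (chord tones B–D–F–A).

B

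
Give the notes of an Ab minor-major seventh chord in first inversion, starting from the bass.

Cb, Eb, G, Ab

Ab minor-major seventh is Ab–Cb–Eb–G. First inversion puts the third (Cb) in the bass, with the remaining tones above: Cb, Eb, G, Ab.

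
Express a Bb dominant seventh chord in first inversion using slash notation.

Bb7/D

First inversion of Bb dominant seventh has the third (D) in the bass. As a slash chord: Bb7/D.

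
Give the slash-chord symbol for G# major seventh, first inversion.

G#maj7/B#

First inversion of G# major seventh has the third (B#) in the bass. As a slash chord: G#maj7/B#.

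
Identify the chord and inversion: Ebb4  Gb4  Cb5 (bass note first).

Cb minor, first inversion

The distinct note names are Ebb, Gb, Cb. Stacked in thirds they read Cb–Ebb–Gb, which is a minor triad on Cb.
The lowest note is Ebb, the third of the chord, so this is first inversion (figured bass 6).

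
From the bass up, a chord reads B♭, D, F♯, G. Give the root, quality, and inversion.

G minor-major seventh, first inversion

Reducing to letter names: Bb, D, F#, G. These stack in thirds as G–Bb–D–F# — a G minor-major seventh chord.
Bb is the third of G minor-major seventh; third in the bass means first inversion (figured bass 6/5).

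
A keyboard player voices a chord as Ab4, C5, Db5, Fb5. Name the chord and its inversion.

The distinct note names are Ab, C, Db, Fb. Stacked in thirds they read Db–Fb–Ab–C, which is a minor-major seventh chord on Db.
Ab is the fifth of Db minor-major seventh; fifth in the bass means second inversion (figured bass 4/3).

Db minor-major seventh, second inversion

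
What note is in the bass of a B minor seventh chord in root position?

B

B minor seventh is B–D–F#–A. Root position places the root in the bass: B.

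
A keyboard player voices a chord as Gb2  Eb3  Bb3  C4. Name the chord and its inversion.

C half-diminished seventh, second inversion

The pitch classes Gb, Eb, Bb, C arrange in thirds as C–Eb–Gb–Bb: a C half-diminished seventh chord.
The lowest note is Gb, the fifth of the chord, so this is second inversion (figured bass 4/3).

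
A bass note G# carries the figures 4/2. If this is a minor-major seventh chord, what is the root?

The figures 4/2 mean the seventh of the chord is in the bass. If G# is the seventh of a minor-major seventh chord, the root is A (chord tones A–C–E–G#).

A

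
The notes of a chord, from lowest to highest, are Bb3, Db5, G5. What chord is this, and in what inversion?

The pitch classes Bb, Db, G arrange in thirds as G–Bb–Db: a G diminished triad.
The lowest note is Bb, the third of the chord, so this is first inversion (figured bass 6).

G diminished, first inversion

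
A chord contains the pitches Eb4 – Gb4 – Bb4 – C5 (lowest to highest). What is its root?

Reordering Eb, Gb, Bb, C into stacked thirds gives C–Eb–Gb–Bb; the bottom of that stack, C, is the root.

C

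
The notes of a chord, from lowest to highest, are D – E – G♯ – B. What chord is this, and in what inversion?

E dominant seventh, third inversion

Reducing to letter names: D, E, G#, B. These stack in thirds as E–G#–B–D — an E dominant seventh chord.
With the seventh (D) in the bass, the chord is in third inversion (figured bass 4/2).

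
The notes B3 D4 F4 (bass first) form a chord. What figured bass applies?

The notes B, D, F stack in thirds as B–D–F — a B diminished triad. The bass B is the root, so this is root position: figured 5/3.

5/3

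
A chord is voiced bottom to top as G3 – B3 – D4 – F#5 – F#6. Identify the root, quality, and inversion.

The distinct note names are G, B, D, F#. Stacked in thirds they read G–B–D–F#, which is a major seventh chord on G.
The lowest note is G, the root of the chord, so this is root position (figured bass 7).

G major seventh, root position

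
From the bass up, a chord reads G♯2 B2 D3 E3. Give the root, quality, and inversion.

E dominant seventh, first inversion

The pitch classes G#, B, D, E arrange in thirds as E–G#–B–D: an E dominant seventh chord.
G# is the third of E dominant seventh; third in the bass means first inversion (figured bass 6/5).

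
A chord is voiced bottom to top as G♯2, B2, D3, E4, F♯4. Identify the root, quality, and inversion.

The pitch classes G#, B, D, E, F# arrange in thirds as E–G#–B–D–F#: an E dominant ninth chord.
With the third (G#) in the bass, the chord is in first inversion.

E dominant ninth, first inversion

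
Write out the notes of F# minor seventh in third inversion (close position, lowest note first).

E, F#, A, C#

Spelling F# minor seventh: F#–A–C#–E. In third inversion the seventh is bass, giving E, F#, A, C# from the bottom.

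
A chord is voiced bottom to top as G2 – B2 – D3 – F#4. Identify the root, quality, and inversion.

Reducing to letter names: G, B, D, F#. These stack in thirds as G–B–D–F# — a G major seventh chord.
The lowest note is G, the root of the chord, so this is root position (figured bass 7).

G major seventh, root position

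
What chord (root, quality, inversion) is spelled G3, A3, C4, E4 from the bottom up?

Reducing to letter names: G, A, C, E. These stack in thirds as A–C–E–G — an A minor seventh chord.
The lowest note is G, the seventh of the chord, so this is third inversion (figured bass 4/2).

A minor seventh, third inversion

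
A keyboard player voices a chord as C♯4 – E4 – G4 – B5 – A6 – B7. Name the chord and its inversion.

A dominant ninth, first inversion

Reducing to letter names: C#, E, G, B, A. These stack in thirds as A–C#–E–G–B — an A dominant ninth chord.
The lowest note is C#, the third of the chord, so this is first inversion.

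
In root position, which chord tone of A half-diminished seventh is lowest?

A

In root position the root is lowest. For A half-diminished seventh (A–C–Eb–G) that is A.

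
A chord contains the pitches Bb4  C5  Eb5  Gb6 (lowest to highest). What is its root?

C

The distinct letter names are Bb, C, Eb, Gb. Arranged as a stack of thirds they read C–Eb–Gb–Bb, so C is the root (a C half-diminished seventh chord).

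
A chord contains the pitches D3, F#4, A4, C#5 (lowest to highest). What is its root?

D

D, F#, A, C# are the tones of a D major seventh chord (D–F#–A–C#), making D the root.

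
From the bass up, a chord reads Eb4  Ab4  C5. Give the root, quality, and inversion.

Ab major, second inversion

Reducing to letter names: Eb, Ab, C. These stack in thirds as Ab–C–Eb — an Ab major triad.
Eb is the fifth of Ab major; fifth in the bass means second inversion (figured bass 6/4).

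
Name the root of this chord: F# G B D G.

G

The distinct letter names are F#, G, B, D. Arranged as a stack of thirds they read G–B–D–F#, so G is the root (a G major seventh chord).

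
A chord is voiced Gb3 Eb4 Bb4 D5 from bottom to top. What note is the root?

Gb, Eb, Bb, D are the tones of an Eb minor-major seventh chord (Eb–Gb–Bb–D), making Eb the root.

Eb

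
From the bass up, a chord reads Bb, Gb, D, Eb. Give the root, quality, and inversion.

Eb minor-major seventh, second inversion

Reducing to letter names: Bb, Gb, D, Eb. These stack in thirds as Eb–Gb–Bb–D — an Eb minor-major seventh chord.
The lowest note is Bb, the fifth of the chord, so this is second inversion (figured bass 4/3).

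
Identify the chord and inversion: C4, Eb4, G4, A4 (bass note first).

The pitch classes C, Eb, G, A arrange in thirds as A–C–Eb–G: an A half-diminished seventh chord.
The lowest note is C, the third of the chord, so this is first inversion (figured bass 6/5).

A half-diminished seventh, first inversion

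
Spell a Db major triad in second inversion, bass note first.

Db major is Db–F–Ab. Second inversion puts the fifth (Ab) in the bass, with the remaining tones above: Ab, Db, F.

Ab, Db, F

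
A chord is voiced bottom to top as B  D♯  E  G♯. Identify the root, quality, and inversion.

The distinct note names are B, D#, E, G#. Stacked in thirds they read E–G#–B–D#, which is a major seventh chord on E.
The lowest note is B, the fifth of the chord, so this is second inversion (figured bass 4/3).

E major seventh, second inversion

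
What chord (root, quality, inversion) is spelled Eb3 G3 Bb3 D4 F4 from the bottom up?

The distinct note names are Eb, G, Bb, D, F. Stacked in thirds they read Eb–G–Bb–D–F, which is a major ninth chord on Eb.
Eb is the root of Eb major ninth; root in the bass means root position.

Eb major ninth, root position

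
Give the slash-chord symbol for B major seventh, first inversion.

First inversion of B major seventh has the third (D#) in the bass. As a slash chord: Bmaj7/D#.

Bmaj7/D#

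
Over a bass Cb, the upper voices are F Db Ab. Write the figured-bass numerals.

4/2

The notes Cb, F, Db, Ab stack in thirds as Db–F–Ab–Cb — a Db dominant seventh chord. The bass Cb is the seventh, so this is third inversion: figured 4/2.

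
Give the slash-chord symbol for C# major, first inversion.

First inversion of C# major has the third (E#) in the bass. As a slash chord: C#maj/E#.

C#maj/E#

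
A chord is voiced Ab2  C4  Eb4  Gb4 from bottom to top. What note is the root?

Ab

Reordering Ab, C, Eb, Gb into stacked thirds gives Ab–C–Eb–Gb; the bottom of that stack, Ab, is the root.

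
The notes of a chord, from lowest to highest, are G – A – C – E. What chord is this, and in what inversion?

The distinct note names are G, A, C, E. Stacked in thirds they read A–C–E–G, which is a minor seventh chord on A.
The lowest note is G, the seventh of the chord, so this is third inversion (figured bass 4/2).

A minor seventh, third inversion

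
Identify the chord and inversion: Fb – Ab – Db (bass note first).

Db minor, first inversion

The pitch classes Fb, Ab, Db arrange in thirds as Db–Fb–Ab: a Db minor triad.
Fb is the third of Db minor; third in the bass means first inversion (figured bass 6).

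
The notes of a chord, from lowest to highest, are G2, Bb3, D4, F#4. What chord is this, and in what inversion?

The pitch classes G, Bb, D, F# arrange in thirds as G–Bb–D–F#: a G minor-major seventh chord.
G is the root of G minor-major seventh; root in the bass means root position (figured bass 7).

G minor-major seventh, root position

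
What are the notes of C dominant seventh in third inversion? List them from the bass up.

Spelling C dominant seventh: C–E–G–Bb. In third inversion the seventh is bass, giving Bb, C, E, G from the bottom.

Bb, C, E, G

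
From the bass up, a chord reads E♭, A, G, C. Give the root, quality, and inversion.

A half-diminished seventh, second inversion

The distinct note names are Eb, A, G, C. Stacked in thirds they read A–C–Eb–G, which is a half-diminished seventh chord on A.
Eb is the fifth of A half-diminished seventh; fifth in the bass means second inversion (figured bass 4/3).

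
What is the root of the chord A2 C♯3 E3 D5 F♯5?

Reordering A, C#, E, D, F# into stacked thirds gives D–F#–A–C#–E; the bottom of that stack, D, is the root.

D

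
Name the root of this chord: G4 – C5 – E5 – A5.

G, C, E, A are the tones of an A minor seventh chord (A–C–E–G), making A the root.

A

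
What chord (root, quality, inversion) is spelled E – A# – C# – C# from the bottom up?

A# diminished, second inversion

Reducing to letter names: E, A#, C#. These stack in thirds as A#–C#–E — an A# diminished triad.
The lowest note is E, the fifth of the chord, so this is second inversion (figured bass 6/4).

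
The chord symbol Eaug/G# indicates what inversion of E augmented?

first inversion

Eaug/G# means E augmented with G# in the bass. G# is the third of E augmented (E–G#–B#), so this is first inversion.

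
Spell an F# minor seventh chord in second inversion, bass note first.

Spelling F# minor seventh: F#–A–C#–E. In second inversion the fifth is bass, giving C#, E, F#, A from the bottom.

C#, E, F#, A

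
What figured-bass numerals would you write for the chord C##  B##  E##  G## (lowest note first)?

The notes C##, B##, E##, G## stack in thirds as C##–E##–G##–B## — a C## major seventh chord. The bass C## is the root, so this is root position: figured 7.

7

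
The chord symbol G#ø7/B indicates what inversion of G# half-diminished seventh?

first inversion

G#ø7/B means G# half-diminished seventh with B in the bass. B is the third of G# half-diminished seventh (G#–B–D–F#), so this is first inversion.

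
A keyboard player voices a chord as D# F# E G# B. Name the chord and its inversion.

E major ninth, third inversion

The pitch classes D#, F#, E, G#, B arrange in thirds as E–G#–B–D#–F#: an E major ninth chord.
D# is the seventh of E major ninth; seventh in the bass means third inversion.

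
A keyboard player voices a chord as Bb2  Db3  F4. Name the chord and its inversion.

Reducing to letter names: Bb, Db, F. These stack in thirds as Bb–Db–F — a Bb minor triad.
Bb is the root of Bb minor; root in the bass means root position (figured bass 5/3).

Bb minor, root position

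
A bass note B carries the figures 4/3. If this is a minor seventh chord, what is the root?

The figures 4/3 mean the fifth of the chord is in the bass. If B is the fifth of a minor seventh chord, the root is E (chord tones E–G–B–D).

E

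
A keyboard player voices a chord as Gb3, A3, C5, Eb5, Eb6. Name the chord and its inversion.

Reducing to letter names: Gb, A, C, Eb. These stack in thirds as A–C–Eb–Gb — an A diminished seventh chord.
With the seventh (Gb) in the bass, the chord is in third inversion (figured bass 4/2).

A diminished seventh, third inversion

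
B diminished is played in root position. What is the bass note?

B

B diminished is B–D–F. Root position places the root in the bass: B.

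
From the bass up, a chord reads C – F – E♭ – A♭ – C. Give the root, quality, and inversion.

The pitch classes C, F, Eb, Ab arrange in thirds as F–Ab–C–Eb: an F minor seventh chord.
With the fifth (C) in the bass, the chord is in second inversion (figured bass 4/3).

F minor seventh, second inversion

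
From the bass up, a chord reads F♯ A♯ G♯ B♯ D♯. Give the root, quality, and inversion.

G# dominant ninth, third inversion

The distinct note names are F#, A#, G#, B#, D#. Stacked in thirds they read G#–B#–D#–F#–A#, which is a dominant ninth chord on G#.
F# is the seventh of G# dominant ninth; seventh in the bass means third inversion.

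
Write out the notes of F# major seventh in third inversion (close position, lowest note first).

E#, F#, A#, C#

The chord tones are F#–A#–C#–E#. With the seventh (E#) lowest for third inversion: E#, F#, A#, C#.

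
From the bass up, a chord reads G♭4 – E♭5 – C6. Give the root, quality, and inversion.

C diminished, second inversion

Reducing to letter names: Gb, Eb, C. These stack in thirds as C–Eb–Gb — a C diminished triad.
With the fifth (Gb) in the bass, the chord is in second inversion (figured bass 6/4).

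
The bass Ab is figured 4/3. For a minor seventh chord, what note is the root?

Db

The figures 4/3 mean the fifth of the chord is in the bass. If Ab is the fifth of a minor seventh chord, the root is Db (chord tones Db–Fb–Ab–Cb).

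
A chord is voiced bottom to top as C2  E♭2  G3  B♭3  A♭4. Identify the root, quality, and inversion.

Ab major ninth, first inversion

Reducing to letter names: C, Eb, G, Bb, Ab. These stack in thirds as Ab–C–Eb–G–Bb — an Ab major ninth chord.
With the third (C) in the bass, the chord is in first inversion.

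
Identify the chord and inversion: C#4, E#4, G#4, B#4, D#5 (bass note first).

The distinct note names are C#, E#, G#, B#, D#. Stacked in thirds they read C#–E#–G#–B#–D#, which is a major ninth chord on C#.
The lowest note is C#, the root of the chord, so this is root position.

C# major ninth, root position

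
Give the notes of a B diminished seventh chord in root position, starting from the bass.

B, D, F, Ab

B diminished seventh is B–D–F–Ab. Root position puts the root (B) in the bass, with the remaining tones above: B, D, F, Ab.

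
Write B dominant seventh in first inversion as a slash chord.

B7/D#

First inversion of B dominant seventh has the third (D#) in the bass. As a slash chord: B7/D#.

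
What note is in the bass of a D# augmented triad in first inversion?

D# augmented is D#–F##–A##. First inversion places the third in the bass: F##.

F##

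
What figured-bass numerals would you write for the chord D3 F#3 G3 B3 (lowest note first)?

The notes D, F#, G, B stack in thirds as G–B–D–F# — a G major seventh chord. The bass D is the fifth, so this is second inversion: figured 4/3.

4/3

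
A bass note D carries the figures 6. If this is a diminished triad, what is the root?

B

The figures 6 mean the third of the chord is in the bass. If D is the third of a diminished triad, the root is B (chord tones B–D–F).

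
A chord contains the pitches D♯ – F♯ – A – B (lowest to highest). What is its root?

Reordering D#, F#, A, B into stacked thirds gives B–D#–F#–A; the bottom of that stack, B, is the root.

B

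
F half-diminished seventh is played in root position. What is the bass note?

In root position the root is lowest. For F half-diminished seventh (F–Ab–Cb–Eb) that is F.

F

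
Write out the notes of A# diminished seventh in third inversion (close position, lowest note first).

G, A#, C#, E

A# diminished seventh is A#–C#–E–G. Third inversion puts the seventh (G) in the bass, with the remaining tones above: G, A#, C#, E.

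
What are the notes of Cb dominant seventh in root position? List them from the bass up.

Cb, Eb, Gb, Bbb

Spelling Cb dominant seventh: Cb–Eb–Gb–Bbb. In root position the root is bass, giving Cb, Eb, Gb, Bbb from the bottom.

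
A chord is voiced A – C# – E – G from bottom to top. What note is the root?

A

Reordering A, C#, E, G into stacked thirds gives A–C#–E–G; the bottom of that stack, A, is the root.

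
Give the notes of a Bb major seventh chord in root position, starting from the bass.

The chord tones are Bb–D–F–A. With the root (Bb) lowest for root position: Bb, D, F, A.

Bb, D, F, A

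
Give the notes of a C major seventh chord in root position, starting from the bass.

The chord tones are C–E–G–B. With the root (C) lowest for root position: C, E, G, B.

C, E, G, B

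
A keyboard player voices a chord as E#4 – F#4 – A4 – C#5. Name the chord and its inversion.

Reducing to letter names: E#, F#, A, C#. These stack in thirds as F#–A–C#–E# — an F# minor-major seventh chord.
The lowest note is E#, the seventh of the chord, so this is third inversion (figured bass 4/2).

F# minor-major seventh, third inversion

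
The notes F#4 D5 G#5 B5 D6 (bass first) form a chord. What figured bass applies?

4/2

The notes F#, D, G#, B stack in thirds as G#–B–D–F# — a G# half-diminished seventh chord. The bass F# is the seventh, so this is third inversion: figured 4/2.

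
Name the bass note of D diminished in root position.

D diminished is D–F–Ab. Root position places the root in the bass: D.

D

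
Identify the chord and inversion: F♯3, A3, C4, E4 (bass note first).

F# half-diminished seventh, root position

The distinct note names are F#, A, C, E. Stacked in thirds they read F#–A–C–E, which is a half-diminished seventh chord on F#.
With the root (F#) in the bass, the chord is in root position (figured bass 7).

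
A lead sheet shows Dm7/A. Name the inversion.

second inversion

Dm7/A means D minor seventh with A in the bass. A is the fifth of D minor seventh (D–F–A–C), so this is second inversion.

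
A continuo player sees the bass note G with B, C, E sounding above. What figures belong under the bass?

The notes G, B, C, E stack in thirds as C–E–G–B — a C major seventh chord. The bass G is the fifth, so this is second inversion: figured 4/3.

4/3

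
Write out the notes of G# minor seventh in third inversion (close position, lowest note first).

Spelling G# minor seventh: G#–B–D#–F#. In third inversion the seventh is bass, giving F#, G#, B, D# from the bottom.

F#, G#, B, D#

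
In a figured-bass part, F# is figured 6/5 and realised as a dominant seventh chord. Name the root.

The figures 6/5 mean the third of the chord is in the bass. If F# is the third of a dominant seventh chord, the root is D (chord tones D–F#–A–C).

D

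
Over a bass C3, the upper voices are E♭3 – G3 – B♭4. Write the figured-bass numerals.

7

The notes C, Eb, G, Bb stack in thirds as C–Eb–G–Bb — a C minor seventh chord. The bass C is the root, so this is root position: figured 7.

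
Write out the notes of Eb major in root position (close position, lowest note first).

Eb, G, Bb

The chord tones are Eb–G–Bb. With the root (Eb) lowest for root position: Eb, G, Bb.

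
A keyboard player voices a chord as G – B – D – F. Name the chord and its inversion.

G dominant seventh, root position

Reducing to letter names: G, B, D, F. These stack in thirds as G–B–D–F — a G dominant seventh chord.
G is the root of G dominant seventh; root in the bass means root position (figured bass 7).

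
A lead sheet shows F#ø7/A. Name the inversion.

first inversion

F#ø7/A means F# half-diminished seventh with A in the bass. A is the third of F# half-diminished seventh (F#–A–C–E), so this is first inversion.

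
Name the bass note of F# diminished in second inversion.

In second inversion the fifth is lowest. For F# diminished (F#–A–C) that is C.

C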